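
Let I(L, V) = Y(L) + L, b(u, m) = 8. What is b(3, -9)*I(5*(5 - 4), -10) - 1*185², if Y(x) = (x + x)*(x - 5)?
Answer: -34185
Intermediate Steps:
Y(x) = 2*x*(-5 + x) (Y(x) = (2*x)*(-5 + x) = 2*x*(-5 + x))
I(L, V) = L + 2*L*(-5 + L) (I(L, V) = 2*L*(-5 + L) + L = L + 2*L*(-5 + L))
b(3, -9)*I(5*(5 - 4), -10) - 1*185² = 8*((5*(5 - 4))*(-9 + 2*(5*(5 - 4)))) - 1*185² = 8*((5*1)*(-9 + 2*(5*1))) - 1*34225 = 8*(5*(-9 + 2*5)) - 34225 = 8*(5*(-9 + 10)) - 34225 = 8*(5*1) - 34225 = 8*5 - 34225 = 40 - 34225 = -34185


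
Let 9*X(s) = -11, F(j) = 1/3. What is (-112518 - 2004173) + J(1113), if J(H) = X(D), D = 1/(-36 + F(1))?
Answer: -19050230/9 ≈ -2.1167e+6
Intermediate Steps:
F(j) = ⅓
D = -3/107 (D = 1/(-36 + ⅓) = 1/(-107/3) = -3/107 ≈ -0.028037)
X(s) = -11/9 (X(s) = (⅑)*(-11) = -11/9)
J(H) = -11/9
(-112518 - 2004173) + J(1113) = (-112518 - 2004173) - 11/9 = -2116691 - 11/9 = -19050230/9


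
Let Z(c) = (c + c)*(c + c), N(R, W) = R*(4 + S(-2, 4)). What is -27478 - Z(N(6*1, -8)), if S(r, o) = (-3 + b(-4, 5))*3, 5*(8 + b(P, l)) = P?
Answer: -4236406/25 ≈ -1.6946e+5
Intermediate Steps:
b(P, l) = -8 + P/5
S(r, o) = -177/5 (S(r, o) = (-3 + (-8 + (1/5)*(-4)))*3 = (-3 + (-8 - 4/5))*3 = (-3 - 44/5)*3 = -59/5*3 = -177/5)
N(R, W) = -157*R/5 (N(R, W) = R*(4 - 177/5) = R*(-157/5) = -157*R/5)
Z(c) = 4*c**2 (Z(c) = (2*c)*(2*c) = 4*c**2)
-27478 - Z(N(6*1, -8)) = -27478 - 4*(-942/5)**2 = -27478 - 4*887364/25 = -27478 - 1*3549456/25 = -27478 - 3549456/25 = -4236406/25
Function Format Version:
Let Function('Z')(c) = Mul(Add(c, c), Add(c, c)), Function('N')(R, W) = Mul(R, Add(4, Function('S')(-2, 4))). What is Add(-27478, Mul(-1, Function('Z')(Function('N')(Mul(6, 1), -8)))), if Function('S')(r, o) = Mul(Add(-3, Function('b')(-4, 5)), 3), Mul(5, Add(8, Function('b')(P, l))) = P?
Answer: Rational(-4236406, 25) ≈ -1.6946e+5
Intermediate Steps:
Function('b')(P, l) = Add(-8, Mul(Rational(1, 5), P))
Function('S')(r, o) = Rational(-177, 5) (Function('S')(r, o) = Mul(Add(-3, Add(-8, Mul(Rational(1, 5), -4))), 3) = Mul(Add(-3, Add(-8, Rational(-4, 5))), 3) = Mul(Add(-3, Rational(-44, 5)), 3) = Mul(Rational(-59, 5), 3) = Rational(-177, 5))
Function('N')(R, W) = Mul(Rational(-157, 5), R) (Function('N')(R, W) = Mul(R, Add(4, Rational(-177, 5))) = Mul(R, Rational(-157, 5)) = Mul(Rational(-157, 5), R))
Function('Z')(c) = Mul(4, Pow(c, 2)) (Function('Z')(c) = Mul(Mul(2, c), Mul(2, c)) = Mul(4, Pow(c, 2)))
Add(-27478, Mul(-1, Function('Z')(Function('N')(Mul(6, 1), -8)))) = Add(-27478, Mul(-1, Mul(4, Pow(Mul(Rational(-157, 5), Mul(6, 1)), 2)))) = Add(-27478, Mul(-1, Mul(4, Pow(Mul(Rational(-157, 5), 6), 2)))) = Add(-27478, Mul(-1, Mul(4, Pow(Rational(-942, 5), 2)))) = Add(-27478, Mul(-1, Mul(4, Rational(887364, 25)))) = Add(-27478, Mul(-1, Rational(3549456, 25))) = Add(-27478, Rational(-3549456, 25)) = Rational(-4236406, 25)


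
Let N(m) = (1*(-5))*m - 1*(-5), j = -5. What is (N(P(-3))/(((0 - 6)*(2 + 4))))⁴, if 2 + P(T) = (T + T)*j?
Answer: 50625/256 ≈ 197.75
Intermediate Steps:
P(T) = -2 - 10*T (P(T) = -2 + (T + T)*(-5) = -2 + (2*T)*(-5) = -2 - 10*T)
N(m) = 5 - 5*m (N(m) = -5*m + 5 = 5 - 5*m)
(N(P(-3))/(((0 - 6)*(2 + 4))))⁴ = ((5 - 5*(-2 - 10*(-3)))/(((0 - 6)*(2 + 4))))⁴ = ((5 - 5*(-2 + 30))/((-6*6)))⁴ = ((5 - 5*28)/(-36))⁴ = ((5 - 140)*(-1/36))⁴ = (-135*(-1/36))⁴ = (15/4)⁴ = 50625/256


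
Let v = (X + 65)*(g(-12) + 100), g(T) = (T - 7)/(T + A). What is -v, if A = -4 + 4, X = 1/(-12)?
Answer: -949601/144 ≈ -6594.5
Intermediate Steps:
X = -1/12 ≈ -0.083333
A = 0
g(T) = (-7 + T)/T (g(T) = (T - 7)/(T + 0) = (-7 + T)/T)
v = 949601/144 (v = (-1/12 + 65)*((-7 - 12)/(-12) + 100) = 779*(-1/12*(-19) + 100)/12 = 779*(19/12 + 100)/12 = (779/12)*(1219/12) = 949601/144 ≈ 6594.5)
-v = -1*949601/144 = -949601/144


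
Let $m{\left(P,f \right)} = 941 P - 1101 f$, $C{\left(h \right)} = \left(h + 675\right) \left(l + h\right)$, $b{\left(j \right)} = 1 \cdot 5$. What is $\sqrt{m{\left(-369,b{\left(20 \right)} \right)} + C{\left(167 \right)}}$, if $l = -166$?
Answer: $2 i \sqrt{87973} \approx 593.21 i$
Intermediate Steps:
$b{\left(j \right)} = 5$
$C{\left(h \right)} = \left(-166 + h\right) \left(675 + h\right)$ ($C{\left(h \right)} = \left(h + 675\right) \left(-166 + h\right) = \left(675 + h\right) \left(-166 + h\right) = \left(-166 + h\right) \left(675 + h\right)$)
$m{\left(P,f \right)} = - 1101 f + 941 P$
$\sqrt{m{\left(-369,b{\left(20 \right)} \right)} + C{\left(167 \right)}} = \sqrt{\left(\left(-1101\right) 5 + 941 \left(-369\right)\right) + \left(-112050 + 167^{2} + 509 \cdot 167\right)} = \sqrt{\left(-5505 - 347229\right) + \left(-112050 + 27889 + 85003\right)} = \sqrt{-352734 + 842} = \sqrt{-351892} = 2 i \sqrt{87973}$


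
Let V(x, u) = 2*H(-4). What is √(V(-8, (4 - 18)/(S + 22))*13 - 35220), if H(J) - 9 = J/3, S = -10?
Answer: I*√315186/3 ≈ 187.14*I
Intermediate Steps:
H(J) = 9 + J/3
V(x, u) = 46/3 (V(x, u) = 2*(9 + (⅓)*(-4)) = 2*(9 - 4/3) = 2*(23/3) = 46/3)
√(V(-8, (4 - 18)/(S + 22))*13 - 35220) = √((46/3)*13 - 35220) = √(598/3 - 35220) = √(-105062/3) = I*√315186/3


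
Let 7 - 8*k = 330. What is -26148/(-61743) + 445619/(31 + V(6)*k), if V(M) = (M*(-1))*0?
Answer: 9171554835/638011 ≈ 14375.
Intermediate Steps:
k = -323/8 (k = 7/8 - ⅛*330 = 7/8 - 165/4 = -323/8 ≈ -40.375)
V(M) = 0 (V(M) = -M*0 = 0)
-26148/(-61743) + 445619/(31 + V(6)*k) = -26148/(-61743) + 445619/(31 + 0*(-323/8)) = -26148*(-1/61743) + 445619/(31 + 0) = 8716/20581 + 445619/31 = 9171554835/638011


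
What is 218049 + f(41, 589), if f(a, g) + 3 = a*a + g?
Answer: 220316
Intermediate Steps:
f(a, g) = -3 + g + a² (f(a, g) = -3 + (a*a + g) = -3 + (a² + g) = -3 + (g + a²) = -3 + g + a²)
218049 + f(41, 589) = 218049 + (-3 + 589 + 41²) = 218049 + (-3 + 589 + 1681) = 218049 + 2267 = 220316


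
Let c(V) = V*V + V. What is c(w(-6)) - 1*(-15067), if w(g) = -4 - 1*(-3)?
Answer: 15067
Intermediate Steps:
w(g) = -1 (w(g) = -4 + 3 = -1)
c(V) = V + V² (c(V) = V² + V = V + V²)
c(w(-6)) - 1*(-15067) = -(1 - 1) - 1*(-15067) = -1*0 + 15067 = 0 + 15067 = 15067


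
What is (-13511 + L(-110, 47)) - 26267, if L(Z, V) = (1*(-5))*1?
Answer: -39783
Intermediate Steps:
L(Z, V) = -5 (L(Z, V) = -5*1 = -5)
(-13511 + L(-110, 47)) - 26267 = (-13511 - 5) - 26267 = -13516 - 26267 = -39783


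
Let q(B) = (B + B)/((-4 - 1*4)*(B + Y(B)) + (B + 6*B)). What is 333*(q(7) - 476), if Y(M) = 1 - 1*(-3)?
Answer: -2062158/13 ≈ -1.5863e+5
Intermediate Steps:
Y(M) = 4 (Y(M) = 1 + 3 = 4)
q(B) = 2*B/(-32 - B) (q(B) = (B + B)/((-4 - 1*4)*(B + 4) + (B + 6*B)) = (2*B)/((-4 - 4)*(4 + B) + 7*B) = (2*B)/(-8*(4 + B) + 7*B) = (2*B)/((-32 - 8*B) + 7*B) = (2*B)/(-32 - B) = 2*B/(-32 - B))
333*(q(7) - 476) = 333*(-2*7/(32 + 7) - 476) = 333*(-2*7/39 - 476) = 333*(-2*7*1/39 - 476) = 333*(-14/39 - 476) = 333*(-18578/39) = -2062158/13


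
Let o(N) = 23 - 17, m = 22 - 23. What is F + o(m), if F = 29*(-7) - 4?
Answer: -201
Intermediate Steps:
m = -1
o(N) = 6
F = -207 (F = -203 - 4 = -207)
F + o(m) = -207 + 6 = -201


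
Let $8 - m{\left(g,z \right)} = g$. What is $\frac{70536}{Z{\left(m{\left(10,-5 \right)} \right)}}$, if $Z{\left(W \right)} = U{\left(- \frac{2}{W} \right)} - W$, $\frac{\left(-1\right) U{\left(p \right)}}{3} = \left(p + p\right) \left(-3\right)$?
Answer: $\frac{17634}{5} \approx 3526.8$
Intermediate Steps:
$m{\left(g,z \right)} = 8 - g$
$U{\left(p \right)} = 18 p$ ($U{\left(p \right)} = - 3 \left(p + p\right) \left(-3\right) = - 3 \cdot 2 p \left(-3\right) = - 3 \left(- 6 p\right) = 18 p$)
$Z{\left(W \right)} = - W - \frac{36}{W}$ ($Z{\left(W \right)} = 18 \left(- \frac{2}{W}\right) - W = - \frac{36}{W} - W = - W - \frac{36}{W}$)
$\frac{70536}{Z{\left(m{\left(10,-5 \right)} \right)}} = \frac{70536}{- (8 - 10) - \frac{36}{8 - 10}} = \frac{70536}{\left(-1\right) \left(-2\right) - \frac{36}{-2}} = \frac{70536}{2 - -18} = \frac{70536}{2 + 18} = \frac{70536}{20} = 70536 \cdot \frac{1}{20} = \frac{17634}{5}$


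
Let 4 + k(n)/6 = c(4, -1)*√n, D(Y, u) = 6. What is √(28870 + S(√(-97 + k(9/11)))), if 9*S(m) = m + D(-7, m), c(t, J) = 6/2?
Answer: √(31440156 + 11*I*√11*√(1331 - 54*√11))/33 ≈ 169.91 + 0.0033459*I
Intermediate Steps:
c(t, J) = 3 (c(t, J) = 6*(½) = 3)
k(n) = -24 + 18*√n (k(n) = -24 + 6*(3*√n) = -24 + 18*√n)
S(m) = ⅔ + m/9 (S(m) = (m + 6)/9 = (6 + m)/9 = ⅔ + m/9)
√(28870 + S(√(-97 + k(9/11)))) = √(28870 + (⅔ + √(-97 + (-24 + 18*√(9/11)))/9)) = √(28870 + (⅔ + √(-97 + (-24 + 18*(3*√11/11)))/9)) = √(28870 + (⅔ + √(-97 + (-24 + 54*√11/11))/9)) = √(28870 + (⅔ + √(-121 + 54*√11/11)/9)) = √(86612/3 + √(-121 + 54*√11/11)/9)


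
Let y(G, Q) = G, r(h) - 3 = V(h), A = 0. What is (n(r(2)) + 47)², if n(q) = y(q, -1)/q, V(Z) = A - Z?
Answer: 2304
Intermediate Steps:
V(Z) = -Z (V(Z) = 0 - Z = -Z)
r(h) = 3 - h
n(q) = 1 (n(q) = q/q = 1)
(n(r(2)) + 47)² = (1 + 47)² = 48² = 2304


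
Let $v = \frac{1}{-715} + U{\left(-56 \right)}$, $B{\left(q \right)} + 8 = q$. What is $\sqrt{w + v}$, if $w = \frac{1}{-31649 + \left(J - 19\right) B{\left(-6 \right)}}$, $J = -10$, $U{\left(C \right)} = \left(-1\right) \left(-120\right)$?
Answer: $\frac{\sqrt{59881629479390290}}{22338745} \approx 10.954$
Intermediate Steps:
$U{\left(C \right)} = 120$
$B{\left(q \right)} = -8 + q$
$v = \frac{85799}{715}$ ($v = \frac{1}{-715} + 120 = - \frac{1}{715} + 120 = \frac{85799}{715} \approx 120.0$)
$w = - \frac{1}{31243}$ ($w = \frac{1}{-31649 + \left(-10 - 19\right) \left(-8 - 6\right)} = \frac{1}{-31649 - -406} = \frac{1}{-31649 + 406} = \frac{1}{-31243} = - \frac{1}{31243} \approx -3.2007 \cdot 10^{-5}$)
$\sqrt{w + v} = \sqrt{- \frac{1}{31243} + \frac{85799}{715}} = \sqrt{\frac{2680617442}{22338745}} = \frac{\sqrt{59881629479390290}}{22338745}$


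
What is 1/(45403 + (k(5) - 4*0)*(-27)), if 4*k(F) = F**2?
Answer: 4/180937 ≈ 2.2107e-5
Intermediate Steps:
k(F) = F**2/4
1/(45403 + (k(5) - 4*0)*(-27)) = 1/(45403 + ((1/4)*5**2 - 4*0)*(-27)) = 1/(45403 + ((1/4)*25 + 0)*(-27)) = 1/(45403 + (25/4 + 0)*(-27)) = 1/(45403 + (25/4)*(-27)) = 1/(45403 - 675/4) = 1/(180937/4) = 4/180937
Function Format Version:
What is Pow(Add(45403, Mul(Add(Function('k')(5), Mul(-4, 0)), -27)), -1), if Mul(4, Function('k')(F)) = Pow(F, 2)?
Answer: Rational(4, 180937) ≈ 2.2107e-5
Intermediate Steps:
Function('k')(F) = Mul(Rational(1, 4), Pow(F, 2))
Pow(Add(45403, Mul(Add(Function('k')(5), Mul(-4, 0)), -27)), -1) = Pow(Add(45403, Mul(Add(Mul(Rational(1, 4), Pow(5, 2)), Mul(-4, 0)), -27)), -1) = Pow(Add(45403, Mul(Add(Mul(Rational(1, 4), 25), 0), -27)), -1) = Pow(Add(45403, Mul(Add(Rational(25, 4), 0), -27)), -1) = Pow(Add(45403, Mul(Rational(25, 4), -27)), -1) = Pow(Add(45403, Rational(-675, 4)), -1) = Pow(Rational(180937, 4), -1) = Rational(4, 180937)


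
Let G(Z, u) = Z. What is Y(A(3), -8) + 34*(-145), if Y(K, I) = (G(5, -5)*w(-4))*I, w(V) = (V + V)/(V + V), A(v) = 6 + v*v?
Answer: -4970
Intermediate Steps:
A(v) = 6 + v²
w(V) = 1 (w(V) = (2*V)/((2*V)) = (2*V)*(1/(2*V)) = 1)
Y(K, I) = 5*I (Y(K, I) = (5*1)*I = 5*I)
Y(A(3), -8) + 34*(-145) = 5*(-8) + 34*(-145) = -40 - 4930 = -4970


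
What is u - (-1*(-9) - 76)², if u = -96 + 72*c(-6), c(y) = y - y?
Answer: -4585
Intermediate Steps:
c(y) = 0
u = -96 (u = -96 + 72*0 = -96 + 0 = -96)
u - (-1*(-9) - 76)² = -96 - (-1*(-9) - 76)² = -96 - (9 - 76)² = -96 - 1*(-67)² = -96 - 1*4489 = -96 - 4489 = -4585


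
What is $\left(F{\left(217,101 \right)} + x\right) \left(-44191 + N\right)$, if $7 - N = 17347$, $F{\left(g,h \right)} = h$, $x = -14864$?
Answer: $908382153$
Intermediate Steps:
$N = -17340$ ($N = 7 - 17347 = -17340$)
$\left(F{\left(217,101 \right)} + x\right) \left(-44191 + N\right) = \left(101 - 14864\right) \left(-44191 - 17340\right) = \left(-14763\right) \left(-61531\right) = 908382153$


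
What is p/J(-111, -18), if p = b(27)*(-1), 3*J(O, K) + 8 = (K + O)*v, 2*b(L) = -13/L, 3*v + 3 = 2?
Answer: 13/630 ≈ 0.020635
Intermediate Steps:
v = -⅓ (v = -1 + (⅓)*2 = -1 + ⅔ = -⅓ ≈ -0.33333)
b(L) = -13/(2*L) (b(L) = (-13/L)/2 = -13/(2*L))
J(O, K) = -8/3 - K/9 - O/9 (J(O, K) = -8/3 + ((K + O)*(-⅓))/3 = -8/3 + (-K/3 - O/3)/3 = -8/3 + (-K/9 - O/9) = -8/3 - K/9 - O/9)
p = 13/54 (p = -13/2/27*(-1) = -13/2*1/27*(-1) = -13/54*(-1) = 13/54 ≈ 0.24074)
p/J(-111, -18) = 13/(54*(-8/3 - ⅑*(-18) - ⅑*(-111))) = 13/(54*(-8/3 + 2 + 37/3)) = 13/(54*(35/3)) = (13/54)*(3/35) = 13/630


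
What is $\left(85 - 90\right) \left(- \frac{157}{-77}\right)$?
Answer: $- \frac{785}{77} \approx -10.195$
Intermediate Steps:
$\left(85 - 90\right) \left(- \frac{157}{-77}\right) = - 5 \left(\left(-157\right) \left(- \frac{1}{77}\right)\right) = \left(-5\right) \frac{157}{77} = - \frac{785}{77}$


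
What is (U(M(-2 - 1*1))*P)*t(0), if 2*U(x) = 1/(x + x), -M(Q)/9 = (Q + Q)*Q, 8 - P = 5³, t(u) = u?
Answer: 0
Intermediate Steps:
P = -117 (P = 8 - 1*5³ = 8 - 1*125 = 8 - 125 = -117)
M(Q) = -18*Q² (M(Q) = -9*(Q + Q)*Q = -9*2*Q*Q = -18*Q²)
U(x) = 1/(4*x) (U(x) = 1/(2*(x + x)) = 1/(2*((2*x))) = (1/(2*x))/2 = 1/(4*x))
(U(M(-2 - 1*1))*P)*t(0) = ((1/(4*((-18*(-2 - 1*1)²))))*(-117))*0 = ((1/(4*((-18*(-2 - 1)²))))*(-117))*0 = ((1/(4*((-18*(-3)²))))*(-117))*0 = ((1/(4*((-18*9))))*(-117))*0 = (((¼)/(-162))*(-117))*0 = (((¼)*(-1/162))*(-117))*0 = -1/648*(-117)*0 = (13/72)*0 = 0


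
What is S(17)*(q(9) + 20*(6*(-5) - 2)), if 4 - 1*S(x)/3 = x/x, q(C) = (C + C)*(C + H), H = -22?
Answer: -7866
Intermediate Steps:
q(C) = 2*C*(-22 + C) (q(C) = (C + C)*(C - 22) = (2*C)*(-22 + C) = 2*C*(-22 + C))
S(x) = 9 (S(x) = 12 - 3*x/x = 12 - 3*1 = 12 - 3 = 9)
S(17)*(q(9) + 20*(6*(-5) - 2)) = 9*(2*9*(-22 + 9) + 20*(6*(-5) - 2)) = 9*(2*9*(-13) + 20*(-30 - 2)) = 9*(-234 + 20*(-32)) = 9*(-234 - 640) = 9*(-874) = -7866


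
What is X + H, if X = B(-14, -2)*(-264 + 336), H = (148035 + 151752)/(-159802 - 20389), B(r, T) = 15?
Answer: 194306493/180191 ≈ 1078.3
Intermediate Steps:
H = -299787/180191 (H = 299787/(-180191) = 299787*(-1/180191) = -299787/180191 ≈ -1.6637)
X = 1080 (X = 15*(-264 + 336) = 15*72 = 1080)
X + H = 1080 - 299787/180191 = 194306493/180191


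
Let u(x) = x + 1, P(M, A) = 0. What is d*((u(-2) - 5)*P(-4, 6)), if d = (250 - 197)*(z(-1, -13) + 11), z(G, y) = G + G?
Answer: 0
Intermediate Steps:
z(G, y) = 2*G
u(x) = 1 + x
d = 477 (d = (250 - 197)*(2*(-1) + 11) = 53*(-2 + 11) = 53*9 = 477)
d*((u(-2) - 5)*P(-4, 6)) = 477*(((1 - 2) - 5)*0) = 477*((-1 - 5)*0) = 477*(-6*0) = 477*0 = 0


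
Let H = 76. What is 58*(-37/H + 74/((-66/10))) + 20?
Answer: -825809/1254 ≈ -658.54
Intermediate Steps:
58*(-37/H + 74/((-66/10))) + 20 = 58*(-37/76 + 74/((-66/10))) + 20 = 58*(-37*1/76 + 74/((-66*⅒))) + 20 = 58*(-37/76 + 74/(-33/5)) + 20 = 58*(-37/76 + 74*(-5/33)) + 20 = 58*(-37/76 - 370/33) + 20 = 58*(-29341/2508) + 20 = -850889/1254 + 20 = -825809/1254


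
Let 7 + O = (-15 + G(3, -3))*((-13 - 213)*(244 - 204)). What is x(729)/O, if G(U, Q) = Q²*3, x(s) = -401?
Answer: 401/108487 ≈ 0.0036963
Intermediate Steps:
G(U, Q) = 3*Q²
O = -108487 (O = -7 + (-15 + 3*(-3)²)*((-13 - 213)*(244 - 204)) = -7 + (-15 + 3*9)*(-226*40) = -7 + (-15 + 27)*(-9040) = -7 + 12*(-9040) = -7 - 108480 = -108487)
x(729)/O = -401/(-108487) = -401*(-1/108487) = 401/108487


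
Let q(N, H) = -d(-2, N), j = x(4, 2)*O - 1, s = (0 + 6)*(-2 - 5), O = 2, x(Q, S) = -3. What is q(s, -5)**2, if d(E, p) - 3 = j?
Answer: 16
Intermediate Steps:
s = -42 (s = 6*(-7) = -42)
j = -7 (j = -3*2 - 1 = -6 - 1 = -7)
d(E, p) = -4 (d(E, p) = 3 - 7 = -4)
q(N, H) = 4 (q(N, H) = -1*(-4) = 4)
q(s, -5)**2 = 4**2 = 16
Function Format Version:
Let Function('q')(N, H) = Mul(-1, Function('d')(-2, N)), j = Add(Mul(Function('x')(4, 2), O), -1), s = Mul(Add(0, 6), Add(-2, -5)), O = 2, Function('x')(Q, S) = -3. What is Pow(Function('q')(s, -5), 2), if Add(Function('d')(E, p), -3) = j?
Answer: 16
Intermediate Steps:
s = -42 (s = Mul(6, -7) = -42)
j = -7 (j = Add(Mul(-3, 2), -1) = Add(-6, -1) = -7)
Function('d')(E, p) = -4 (Function('d')(E, p) = Add(3, -7) = -4)
Function('q')(N, H) = 4 (Function('q')(N, H) = Mul(-1, -4) = 4)
Pow(Function('q')(s, -5), 2) = Pow(4, 2) = 16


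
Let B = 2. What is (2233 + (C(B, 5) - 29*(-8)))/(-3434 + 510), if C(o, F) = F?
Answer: -1235/1462 ≈ -0.84473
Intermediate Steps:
(2233 + (C(B, 5) - 29*(-8)))/(-3434 + 510) = (2233 + (5 - 29*(-8)))/(-3434 + 510) = (2233 + (5 + 232))/(-2924) = (2233 + 237)*(-1/2924) = 2470*(-1/2924) = -1235/1462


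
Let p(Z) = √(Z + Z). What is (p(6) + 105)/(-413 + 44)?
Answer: -35/123 - 2*√3/369 ≈ -0.29394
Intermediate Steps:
p(Z) = √2*√Z (p(Z) = √(2*Z) = √2*√Z)
(p(6) + 105)/(-413 + 44) = (√2*√6 + 105)/(-413 + 44) = (2*√3 + 105)/(-369) = (105 + 2*√3)*(-1/369) = -35/123 - 2*√3/369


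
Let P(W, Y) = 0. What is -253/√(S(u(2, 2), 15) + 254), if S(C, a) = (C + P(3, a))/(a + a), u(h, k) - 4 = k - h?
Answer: -253*√14295/1906 ≈ -15.870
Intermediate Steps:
u(h, k) = 4 + k - h (u(h, k) = 4 + (k - h) = 4 + k - h)
S(C, a) = C/(2*a) (S(C, a) = (C + 0)/(a + a) = C/((2*a)) = C*(1/(2*a)) = C/(2*a))
-253/√(S(u(2, 2), 15) + 254) = -253/√((½)*(4 + 2 - 1*2)/15 + 254) = -253/√((½)*(4 + 2 - 2)*(1/15) + 254) = -253/√((½)*4*(1/15) + 254) = -253/√(2/15 + 254) = -253*√14295/1906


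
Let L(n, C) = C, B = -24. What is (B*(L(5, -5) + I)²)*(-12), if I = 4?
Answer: 288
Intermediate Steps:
(B*(L(5, -5) + I)²)*(-12) = -24*(-5 + 4)²*(-12) = -24*(-1)²*(-12) = -24*1*(-12) = -24*(-12) = 288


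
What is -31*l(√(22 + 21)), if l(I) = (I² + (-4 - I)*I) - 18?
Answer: 558 + 124*√43 ≈ 1371.1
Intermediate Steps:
l(I) = -18 + I² + I*(-4 - I) (l(I) = (I² + I*(-4 - I)) - 18 = -18 + I² + I*(-4 - I))
-31*l(√(22 + 21)) = -31*(-18 - 4*√(22 + 21)) = -31*(-18 - 4*√43) = 558 + 124*√43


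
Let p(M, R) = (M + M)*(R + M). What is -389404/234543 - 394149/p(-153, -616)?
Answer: -20453011307/6132361278 ≈ -3.3353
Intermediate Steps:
p(M, R) = 2*M*(M + R) (p(M, R) = (2*M)*(M + R) = 2*M*(M + R))
-389404/234543 - 394149/p(-153, -616) = -389404/234543 - 394149*(-1/(306*(-153 - 616))) = -389404*1/234543 - 394149/(2*(-153)*(-769)) = -389404/234543 - 394149/235314 = -389404/234543 - 394149*1/235314 = -389404/234543 - 131383/78438 = -20453011307/6132361278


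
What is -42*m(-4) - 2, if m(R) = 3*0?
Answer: -2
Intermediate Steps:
m(R) = 0
-42*m(-4) - 2 = -42*0 - 2 = 0 - 2 = -2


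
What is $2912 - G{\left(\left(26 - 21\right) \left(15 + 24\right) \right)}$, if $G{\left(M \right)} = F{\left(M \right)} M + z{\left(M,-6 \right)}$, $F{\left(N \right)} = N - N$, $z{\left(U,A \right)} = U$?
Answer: $2717$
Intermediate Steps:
$F{\left(N \right)} = 0$
$G{\left(M \right)} = M$ ($G{\left(M \right)} = 0 M + M = 0 + M = M$)
$2912 - G{\left(\left(26 - 21\right) \left(15 + 24\right) \right)} = 2912 - \left(26 - 21\right) \left(15 + 24\right) = 2912 - 5 \cdot 39 = 2912 - 195 = 2717$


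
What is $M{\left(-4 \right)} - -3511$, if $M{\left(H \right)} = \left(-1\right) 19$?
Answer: $3492$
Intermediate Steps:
$M{\left(H \right)} = -19$
$M{\left(-4 \right)} - -3511 = -19 - -3511 = -19 + 3511 = 3492$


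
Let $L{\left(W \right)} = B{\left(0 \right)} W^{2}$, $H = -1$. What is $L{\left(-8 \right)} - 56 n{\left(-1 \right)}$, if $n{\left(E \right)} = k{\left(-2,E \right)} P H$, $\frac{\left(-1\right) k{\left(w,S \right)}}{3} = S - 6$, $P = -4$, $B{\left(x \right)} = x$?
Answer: $-4704$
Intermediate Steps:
$k{\left(w,S \right)} = 18 - 3 S$ ($k{\left(w,S \right)} = - 3 \left(S - 6\right) = - 3 \left(-6 + S\right) = 18 - 3 S$)
$L{\left(W \right)} = 0$ ($L{\left(W \right)} = 0 W^{2} = 0$)
$n{\left(E \right)} = 72 - 12 E$ ($n{\left(E \right)} = \left(18 - 3 E\right) \left(-4\right) \left(-1\right) = \left(-72 + 12 E\right) \left(-1\right) = 72 - 12 E$)
$L{\left(-8 \right)} - 56 n{\left(-1 \right)} = 0 - 56 \left(72 - -12\right) = 0 - 56 \left(72 + 12\right) = 0 - 4704 = -4704$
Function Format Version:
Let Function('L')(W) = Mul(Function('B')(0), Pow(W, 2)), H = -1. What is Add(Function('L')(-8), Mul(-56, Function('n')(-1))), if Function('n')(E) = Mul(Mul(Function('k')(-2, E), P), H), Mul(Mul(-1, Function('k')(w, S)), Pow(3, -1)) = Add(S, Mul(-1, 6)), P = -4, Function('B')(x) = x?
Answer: -4704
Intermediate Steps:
Function('k')(w, S) = Add(18, Mul(-3, S)) (Function('k')(w, S) = Mul(-3, Add(S, Mul(-1, 6))) = Mul(-3, Add(S, -6)) = Mul(-3, Add(-6, S)) = Add(18, Mul(-3, S)))
Function('L')(W) = 0 (Function('L')(W) = Mul(0, Pow(W, 2)) = 0)
Function('n')(E) = Add(72, Mul(-12, E)) (Function('n')(E) = Mul(Mul(Add(18, Mul(-3, E)), -4), -1) = Mul(Add(-72, Mul(12, E)), -1) = Add(72, Mul(-12, E)))
Add(Function('L')(-8), Mul(-56, Function('n')(-1))) = Add(0, Mul(-56, Add(72, Mul(-12, -1)))) = Add(0, Mul(-56, Add(72, 12))) = Add(0, Mul(-56, 84)) = Add(0, -4704) = -4704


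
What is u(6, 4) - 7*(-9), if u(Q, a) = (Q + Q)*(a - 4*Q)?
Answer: -177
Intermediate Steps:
u(Q, a) = 2*Q*(a - 4*Q) (u(Q, a) = (2*Q)*(a - 4*Q) = 2*Q*(a - 4*Q))
u(6, 4) - 7*(-9) = 2*6*(4 - 4*6) - 7*(-9) = 2*6*(4 - 24) + 63 = 2*6*(-20) + 63 = -240 + 63 = -177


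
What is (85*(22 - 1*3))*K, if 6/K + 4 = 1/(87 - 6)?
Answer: -2430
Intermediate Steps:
K = -486/323 (K = 6/(-4 + 1/(87 - 6)) = 6/(-4 + 1/81) = 6/(-323/81) = 6*(-81/323) = -486/323 ≈ -1.5046)
(85*(22 - 1*3))*K = (85*(22 - 1*3))*(-486/323) = (85*(22 - 3))*(-486/323) = (85*19)*(-486/323) = 1615*(-486/323) = -2430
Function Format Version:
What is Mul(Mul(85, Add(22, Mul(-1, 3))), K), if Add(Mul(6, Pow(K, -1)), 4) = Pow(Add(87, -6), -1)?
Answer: -2430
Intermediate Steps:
K = Rational(-486, 323) (K = Mul(6, Pow(Add(-4, Pow(Add(87, -6), -1)), -1)) = Mul(6, Pow(Add(-4, Pow(81, -1)), -1)) = Mul(6, Pow(Add(-4, Rational(1, 81)), -1)) = Mul(6, Pow(Rational(-323, 81), -1)) = Mul(6, Rational(-81, 323)) = Rational(-486, 323) ≈ -1.5046)
Mul(Mul(85, Add(22, Mul(-1, 3))), K) = Mul(Mul(85, Add(22, Mul(-1, 3))), Rational(-486, 323)) = Mul(Mul(85, Add(22, -3)), Rational(-486, 323)) = Mul(Mul(85, 19), Rational(-486, 323)) = Mul(1615, Rational(-486, 323)) = -2430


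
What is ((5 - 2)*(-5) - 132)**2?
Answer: 21609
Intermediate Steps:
((5 - 2)*(-5) - 132)**2 = (3*(-5) - 132)**2 = (-15 - 132)**2 = (-147)**2 = 21609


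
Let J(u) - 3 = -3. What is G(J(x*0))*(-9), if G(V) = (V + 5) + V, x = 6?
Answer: -45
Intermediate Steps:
J(u) = 0 (J(u) = 3 - 3 = 0)
G(V) = 5 + 2*V (G(V) = (5 + V) + V = 5 + 2*V)
G(J(x*0))*(-9) = (5 + 2*0)*(-9) = (5 + 0)*(-9) = 5*(-9) = -45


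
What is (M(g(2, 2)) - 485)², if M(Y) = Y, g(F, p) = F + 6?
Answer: 227529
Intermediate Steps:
g(F, p) = 6 + F
(M(g(2, 2)) - 485)² = ((6 + 2) - 485)² = (8 - 485)² = (-477)² = 227529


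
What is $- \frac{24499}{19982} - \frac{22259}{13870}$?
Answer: $- \frac{196145117}{69287585} \approx -2.8309$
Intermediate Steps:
$- \frac{24499}{19982} - \frac{22259}{13870} = - \frac{196145117}{69287585}$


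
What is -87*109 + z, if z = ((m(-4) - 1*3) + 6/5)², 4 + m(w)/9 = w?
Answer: -100914/25 ≈ -4036.6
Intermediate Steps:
m(w) = -36 + 9*w
z = 136161/25 (z = (((-36 + 9*(-4)) - 1*3) + 6/5)² = (((-36 - 36) - 3) + 6*(⅕))² = ((-72 - 3) + 6/5)² = (-75 + 6/5)² = (-369/5)² = 136161/25 ≈ 5446.4)
-87*109 + z = -87*109 + 136161/25 = -9483 + 136161/25 = -100914/25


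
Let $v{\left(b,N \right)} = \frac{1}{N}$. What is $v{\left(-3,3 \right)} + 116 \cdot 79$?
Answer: $\frac{27493}{3} \approx 9164.3$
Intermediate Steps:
$v{\left(-3,3 \right)} + 116 \cdot 79 = \frac{1}{3} + 116 \cdot 79 = \frac{1}{3} + 9164 = \frac{27493}{3}$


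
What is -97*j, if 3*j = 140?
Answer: -13580/3 ≈ -4526.7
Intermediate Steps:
j = 140/3 (j = (1/3)*140 = 140/3 ≈ 46.667)
-97*j = -97*140/3 = -13580/3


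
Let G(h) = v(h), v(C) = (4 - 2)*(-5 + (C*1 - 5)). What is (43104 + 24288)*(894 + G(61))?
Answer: 67122432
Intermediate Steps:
v(C) = -20 + 2*C (v(C) = 2*(-5 + (C - 5)) = 2*(-5 + (-5 + C)) = 2*(-10 + C) = -20 + 2*C)
G(h) = -20 + 2*h
(43104 + 24288)*(894 + G(61)) = (43104 + 24288)*(894 + (-20 + 2*61)) = 67392*(894 + (-20 + 122)) = 67392*(894 + 102) = 67392*996 = 67122432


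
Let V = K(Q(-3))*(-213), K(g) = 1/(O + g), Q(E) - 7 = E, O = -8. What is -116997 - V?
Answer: -468201/4 ≈ -1.1705e+5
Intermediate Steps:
Q(E) = 7 + E
K(g) = 1/(-8 + g)
V = 213/4 (V = -213/(-8 + (7 - 3)) = -213/(-8 + 4) = -213/(-4) = -¼*(-213) = 213/4 ≈ 53.250)
-116997 - V = -116997 - 1*213/4 = -116997 - 213/4 = -468201/4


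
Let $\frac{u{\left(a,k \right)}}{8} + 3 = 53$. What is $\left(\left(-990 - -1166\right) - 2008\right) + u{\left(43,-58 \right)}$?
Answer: $-1432$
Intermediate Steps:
$u{\left(a,k \right)} = 400$ ($u{\left(a,k \right)} = -24 + 8 \cdot 53 = -24 + 424 = 400$)
$\left(\left(-990 - -1166\right) - 2008\right) + u{\left(43,-58 \right)} = \left(\left(-990 - -1166\right) - 2008\right) + 400 = \left(\left(-990 + 1166\right) - 2008\right) + 400 = \left(176 - 2008\right) + 400 = -1832 + 400 = -1432$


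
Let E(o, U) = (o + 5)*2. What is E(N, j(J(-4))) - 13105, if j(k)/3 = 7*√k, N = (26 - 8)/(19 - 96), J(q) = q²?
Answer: -1008351/77 ≈ -13095.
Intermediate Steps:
N = -18/77 (N = 18/(-77) = 18*(-1/77) = -18/77 ≈ -0.23377)
j(k) = 21*√k (j(k) = 3*(7*√k) = 21*√k)
E(o, U) = 10 + 2*o (E(o, U) = (5 + o)*2 = 10 + 2*o)
E(N, j(J(-4))) - 13105 = (10 + 2*(-18/77)) - 13105 = (10 - 36/77) - 13105 = 734/77 - 13105 = -1008351/77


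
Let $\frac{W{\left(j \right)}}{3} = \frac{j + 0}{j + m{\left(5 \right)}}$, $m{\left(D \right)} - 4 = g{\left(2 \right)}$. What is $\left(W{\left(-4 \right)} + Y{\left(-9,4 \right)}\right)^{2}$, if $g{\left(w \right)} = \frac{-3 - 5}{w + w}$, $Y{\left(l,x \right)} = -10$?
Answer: $16$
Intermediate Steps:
$g{\left(w \right)} = - \frac{4}{w}$ ($g{\left(w \right)} = - \frac{8}{2 w} = - 8 \frac{1}{2 w} = - \frac{4}{w}$)
$m{\left(D \right)} = 2$ ($m{\left(D \right)} = 4 - \frac{4}{2} = 4 - 2 = 2$)
$W{\left(j \right)} = \frac{3 j}{2 + j}$ ($W{\left(j \right)} = 3 \frac{j + 0}{j + 2} = 3 \frac{j}{2 + j} = \frac{3 j}{2 + j}$)
$\left(W{\left(-4 \right)} + Y{\left(-9,4 \right)}\right)^{2} = \left(3 \left(-4\right) \frac{1}{2 - 4} - 10\right)^{2} = \left(3 \left(-4\right) \frac{1}{-2} - 10\right)^{2} = \left(3 \left(-4\right) \left(- \frac{1}{2}\right) - 10\right)^{2} = \left(6 - 10\right)^{2} = \left(-4\right)^{2} = 16$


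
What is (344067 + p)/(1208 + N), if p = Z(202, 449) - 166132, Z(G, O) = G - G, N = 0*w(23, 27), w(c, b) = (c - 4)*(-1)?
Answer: 177935/1208 ≈ 147.30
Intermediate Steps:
w(c, b) = 4 - c (w(c, b) = (-4 + c)*(-1) = 4 - c)
N = 0 (N = 0*(4 - 1*23) = 0*(4 - 23) = 0*(-19) = 0)
Z(G, O) = 0
p = -166132 (p = 0 - 166132 = -166132)
(344067 + p)/(1208 + N) = (344067 - 166132)/(1208 + 0) = 177935/1208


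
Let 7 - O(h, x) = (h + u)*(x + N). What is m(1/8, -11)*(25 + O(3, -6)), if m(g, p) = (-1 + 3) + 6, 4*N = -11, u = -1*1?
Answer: 396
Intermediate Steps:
u = -1
N = -11/4 (N = (1/4)*(-11) = -11/4 ≈ -2.7500)
O(h, x) = 7 - (-1 + h)*(-11/4 + x) (O(h, x) = 7 - (h - 1)*(x - 11/4) = 7 - (-1 + h)*(-11/4 + x))
m(g, p) = 8 (m(g, p) = 2 + 6 = 8)
m(1/8, -11)*(25 + O(3, -6)) = 8*(25 + (17/4 - 6 + (11/4)*3 - 1*3*(-6))) = 8*(25 + (17/4 - 6 + 33/4 + 18)) = 8*(25 + 49/2) = 8*(99/2) = 396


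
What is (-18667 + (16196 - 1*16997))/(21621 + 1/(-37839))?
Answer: -368324826/409058509 ≈ -0.90042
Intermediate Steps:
(-18667 + (16196 - 1*16997))/(21621 + 1/(-37839)) = (-18667 + (16196 - 16997))/(21621 - 1/37839) = (-18667 - 801)/(818117018/37839) = -19468*37839/818117018 = -368324826/409058509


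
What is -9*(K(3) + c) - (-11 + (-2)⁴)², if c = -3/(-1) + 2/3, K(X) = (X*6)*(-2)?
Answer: 266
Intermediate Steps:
K(X) = -12*X (K(X) = (6*X)*(-2) = -12*X)
c = 11/3 (c = -3*(-1) + 2*(⅓) = 3 + ⅔ = 11/3 ≈ 3.6667)
-9*(K(3) + c) - (-11 + (-2)⁴)² = -9*(-12*3 + 11/3) - (-11 + (-2)⁴)² = -9*(-36 + 11/3) - (-11 + 16)² = -9*(-97/3) - 1*5² = 291 - 1*25 = 291 - 25 = 266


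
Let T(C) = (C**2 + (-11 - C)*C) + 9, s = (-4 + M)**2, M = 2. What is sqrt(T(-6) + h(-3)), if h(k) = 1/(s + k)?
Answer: 2*sqrt(19) ≈ 8.7178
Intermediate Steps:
s = 4 (s = (-4 + 2)**2 = (-2)**2 = 4)
h(k) = 1/(4 + k)
T(C) = 9 + C**2 + C*(-11 - C) (T(C) = (C**2 + C*(-11 - C)) + 9 = 9 + C**2 + C*(-11 - C))
sqrt(T(-6) + h(-3)) = sqrt((9 - 11*(-6)) + 1/(4 - 3)) = sqrt((9 + 66) + 1/1) = sqrt(75 + 1) = sqrt(76) = 2*sqrt(19)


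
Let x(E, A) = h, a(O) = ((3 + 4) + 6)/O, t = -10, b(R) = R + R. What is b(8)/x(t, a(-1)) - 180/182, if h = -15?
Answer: -2806/1365 ≈ -2.0557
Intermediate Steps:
b(R) = 2*R
a(O) = 13/O (a(O) = (7 + 6)/O = 13/O)
x(E, A) = -15
b(8)/x(t, a(-1)) - 180/182 = (2*8)/(-15) - 180/182 = 16*(-1/15) - 180*1/182 = -16/15 - 90/91 = -2806/1365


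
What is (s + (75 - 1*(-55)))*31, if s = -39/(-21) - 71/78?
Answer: 2216407/546 ≈ 4059.4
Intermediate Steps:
s = 517/546 (s = -39*(-1/21) - 71*1/78 = 13/7 - 71/78 = 517/546 ≈ 0.94689)
(s + (75 - 1*(-55)))*31 = (517/546 + (75 - 1*(-55)))*31 = (517/546 + (75 + 55))*31 = (517/546 + 130)*31 = (71497/546)*31 = 2216407/546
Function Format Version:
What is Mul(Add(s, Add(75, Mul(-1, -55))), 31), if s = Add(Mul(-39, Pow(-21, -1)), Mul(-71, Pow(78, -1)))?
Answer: Rational(2216407, 546) ≈ 4059.4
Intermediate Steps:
s = Rational(517, 546) (s = Add(Mul(-39, Rational(-1, 21)), Mul(-71, Rational(1, 78))) = Add(Rational(13, 7), Rational(-71, 78)) = Rational(517, 546) ≈ 0.94689)
Mul(Add(s, Add(75, Mul(-1, -55))), 31) = Mul(Add(Rational(517, 546), Add(75, Mul(-1, -55))), 31) = Mul(Add(Rational(517, 546), Add(75, 55)), 31) = Mul(Add(Rational(517, 546), 130), 31) = Mul(Rational(71497, 546), 31) = Rational(2216407, 546)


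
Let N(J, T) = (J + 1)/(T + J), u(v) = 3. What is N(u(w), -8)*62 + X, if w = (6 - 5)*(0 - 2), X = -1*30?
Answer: -398/5 ≈ -79.600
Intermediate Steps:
X = -30
w = -2 (w = 1*(-2) = -2)
N(J, T) = (1 + J)/(J + T)
N(u(w), -8)*62 + X = ((1 + 3)/(3 - 8))*62 - 30 = (4/(-5))*62 - 30 = -1/5*4*62 - 30 = -4/5*62 - 30 = -248/5 - 30 = -398/5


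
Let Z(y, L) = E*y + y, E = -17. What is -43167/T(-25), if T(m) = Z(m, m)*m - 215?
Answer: 14389/3405 ≈ 4.2258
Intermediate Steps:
Z(y, L) = -16*y (Z(y, L) = -17*y + y = -16*y)
T(m) = -215 - 16*m**2 (T(m) = (-16*m)*m - 215 = -16*m**2 - 215 = -215 - 16*m**2)
-43167/T(-25) = -43167/(-215 - 16*(-25)**2) = -43167/(-215 - 16*625) = -43167/(-215 - 10000) = -43167/(-10215) = -43167*(-1/10215) = 14389/3405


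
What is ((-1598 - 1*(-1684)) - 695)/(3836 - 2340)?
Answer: -609/1496 ≈ -0.40709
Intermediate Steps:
((-1598 - 1*(-1684)) - 695)/(3836 - 2340) = ((-1598 + 1684) - 695)/1496 = (86 - 695)*(1/1496) = -609*1/1496 = -609/1496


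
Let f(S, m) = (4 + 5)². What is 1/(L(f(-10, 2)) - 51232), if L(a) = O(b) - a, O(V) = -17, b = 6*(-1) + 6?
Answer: -1/51330 ≈ -1.9482e-5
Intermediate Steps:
f(S, m) = 81 (f(S, m) = 9² = 81)
b = 0 (b = -6 + 6 = 0)
L(a) = -17 - a
1/(L(f(-10, 2)) - 51232) = 1/((-17 - 1*81) - 51232) = 1/((-17 - 81) - 51232) = 1/(-98 - 51232) = 1/(-51330) = -1/51330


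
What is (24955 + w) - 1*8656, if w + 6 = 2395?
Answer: 18688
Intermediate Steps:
w = 2389 (w = -6 + 2395 = 2389)
(24955 + w) - 1*8656 = (24955 + 2389) - 1*8656 = 27344 - 8656 = 18688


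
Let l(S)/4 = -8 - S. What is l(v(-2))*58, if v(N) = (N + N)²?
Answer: -5568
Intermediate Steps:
v(N) = 4*N² (v(N) = (2*N)² = 4*N²)
l(S) = -32 - 4*S (l(S) = 4*(-8 - S) = -32 - 4*S)
l(v(-2))*58 = (-32 - 16*(-2)²)*58 = (-32 - 16*4)*58 = (-32 - 4*16)*58 = (-32 - 64)*58 = -96*58 = -5568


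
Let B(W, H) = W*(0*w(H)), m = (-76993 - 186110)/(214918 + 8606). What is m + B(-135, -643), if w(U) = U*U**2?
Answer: -87701/74508 ≈ -1.1771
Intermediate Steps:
w(U) = U**3
m = -87701/74508 (m = -263103/223524 = -263103*1/223524 = -87701/74508 ≈ -1.1771)
B(W, H) = 0 (B(W, H) = W*(0*H**3) = W*0 = 0)
m + B(-135, -643) = -87701/74508 + 0 = -87701/74508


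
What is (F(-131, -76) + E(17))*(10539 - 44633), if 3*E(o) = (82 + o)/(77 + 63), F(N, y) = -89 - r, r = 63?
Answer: 362197609/70 ≈ 5.1742e+6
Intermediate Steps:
F(N, y) = -152 (F(N, y) = -89 - 1*63 = -89 - 63 = -152)
E(o) = 41/210 + o/420 (E(o) = ((82 + o)/(77 + 63))/3 = ((82 + o)/140)/3 = ((82 + o)*(1/140))/3 = (41/70 + o/140)/3 = 41/210 + o/420)
(F(-131, -76) + E(17))*(10539 - 44633) = (-152 + (41/210 + (1/420)*17))*(10539 - 44633) = (-152 + (41/210 + 17/420))*(-34094) = (-152 + 33/140)*(-34094) = -21247/140*(-34094) = 362197609/70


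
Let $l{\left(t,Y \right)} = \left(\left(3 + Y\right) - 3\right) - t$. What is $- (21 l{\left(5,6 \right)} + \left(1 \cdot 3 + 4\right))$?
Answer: $-28$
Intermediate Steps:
$l{\left(t,Y \right)} = Y - t$
$- (21 l{\left(5,6 \right)} + \left(1 \cdot 3 + 4\right)) = - (21 \left(6 - 5\right) + \left(1 \cdot 3 + 4\right)) = - (21 \left(6 - 5\right) + \left(3 + 4\right)) = - (21 \cdot 1 + 7) = - (21 + 7) = \left(-1\right) 28 = -28$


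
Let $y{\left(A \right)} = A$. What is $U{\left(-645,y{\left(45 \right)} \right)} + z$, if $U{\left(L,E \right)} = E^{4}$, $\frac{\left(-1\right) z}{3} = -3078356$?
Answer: $13335693$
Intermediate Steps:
$z = 9235068$ ($z = \left(-3\right) \left(-3078356\right) = 9235068$)
$U{\left(-645,y{\left(45 \right)} \right)} + z = 45^{4} + 9235068 = 4100625 + 9235068 = 13335693$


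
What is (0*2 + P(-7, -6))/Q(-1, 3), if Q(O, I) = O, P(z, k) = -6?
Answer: 6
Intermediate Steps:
(0*2 + P(-7, -6))/Q(-1, 3) = (0*2 - 6)/(-1) = (0 - 6)*(-1) = -6*(-1) = 6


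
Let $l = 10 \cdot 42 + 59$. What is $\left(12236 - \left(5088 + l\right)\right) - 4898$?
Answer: $1771$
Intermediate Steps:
$l = 479$ ($l = 420 + 59 = 479$)
$\left(12236 - \left(5088 + l\right)\right) - 4898 = \left(12236 - 5567\right) - 4898 = 6669 - 4898 = 1771$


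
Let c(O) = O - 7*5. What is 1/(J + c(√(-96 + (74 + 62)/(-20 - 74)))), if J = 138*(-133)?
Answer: -864283/15893304667 - 2*I*√53815/15893304667 ≈ -5.438e-5 - 2.9192e-8*I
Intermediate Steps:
c(O) = -35 + O (c(O) = O - 35 = -35 + O)
J = -18354
1/(J + c(√(-96 + (74 + 62)/(-20 - 74)))) = 1/(-18354 + (-35 + √(-96 + (74 + 62)/(-20 - 74)))) = 1/(-18354 + (-35 + √(-96 + 136/(-94)))) = 1/(-18354 + (-35 + √(-96 + 136*(-1/94)))) = 1/(-18354 + (-35 + √(-96 - 68/47))) = 1/(-18354 + (-35 + √(-4580/47))) = 1/(-18354 + (-35 + 2*I*√53815/47)) = 1/(-18389 + 2*I*√53815/47)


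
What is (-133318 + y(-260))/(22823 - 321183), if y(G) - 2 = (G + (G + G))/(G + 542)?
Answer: 3132991/7011460 ≈ 0.44684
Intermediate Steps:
y(G) = 2 + 3*G/(542 + G) (y(G) = 2 + (G + (G + G))/(G + 542) = 2 + (G + 2*G)/(542 + G) = 2 + (3*G)/(542 + G) = 2 + 3*G/(542 + G))
(-133318 + y(-260))/(22823 - 321183) = (-133318 + (1084 + 5*(-260))/(542 - 260))/(22823 - 321183) = (-133318 + (1084 - 1300)/282)/(-298360) = (-133318 + (1/282)*(-216))*(-1/298360) = (-133318 - 36/47)*(-1/298360) = -6265982/47*(-1/298360) = 3132991/7011460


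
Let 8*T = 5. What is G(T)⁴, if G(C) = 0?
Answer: 0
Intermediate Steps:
T = 5/8 (T = (⅛)*5 = 5/8 ≈ 0.62500)
G(T)⁴ = 0⁴ = 0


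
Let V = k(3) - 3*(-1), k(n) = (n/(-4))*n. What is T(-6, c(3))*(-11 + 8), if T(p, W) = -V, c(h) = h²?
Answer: 9/4 ≈ 2.2500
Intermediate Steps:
k(n) = -n²/4 (k(n) = (n*(-¼))*n = (-n/4)*n = -n²/4)
V = ¾ (V = -¼*3² - 3*(-1) = -¼*9 + 3 = -9/4 + 3 = ¾ ≈ 0.75000)
T(p, W) = -¾ (T(p, W) = -1*¾ = -¾)
T(-6, c(3))*(-11 + 8) = -3*(-11 + 8)/4 = -¾*(-3) = 9/4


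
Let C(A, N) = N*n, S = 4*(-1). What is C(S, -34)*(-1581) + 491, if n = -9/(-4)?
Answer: 242875/2 ≈ 1.2144e+5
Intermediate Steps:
n = 9/4 (n = -9*(-¼) = 9/4 ≈ 2.2500)
S = -4
C(A, N) = 9*N/4 (C(A, N) = N*(9/4) = 9*N/4)
C(S, -34)*(-1581) + 491 = ((9/4)*(-34))*(-1581) + 491 = -153/2*(-1581) + 491 = 241893/2 + 491 = 242875/2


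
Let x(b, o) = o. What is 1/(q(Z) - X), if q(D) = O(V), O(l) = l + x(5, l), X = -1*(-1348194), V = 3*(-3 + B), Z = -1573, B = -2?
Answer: -1/1348224 ≈ -7.4172e-7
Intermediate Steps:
V = -15 (V = 3*(-3 - 2) = 3*(-5) = -15)
X = 1348194
O(l) = 2*l (O(l) = l + l = 2*l)
q(D) = -30 (q(D) = 2*(-15) = -30)
1/(q(Z) - X) = 1/(-30 - 1*1348194) = 1/(-30 - 1348194) = 1/(-1348224) = -1/1348224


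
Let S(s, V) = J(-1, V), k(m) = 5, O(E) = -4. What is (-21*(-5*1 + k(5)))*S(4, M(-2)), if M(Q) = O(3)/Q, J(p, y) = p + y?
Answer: 0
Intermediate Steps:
M(Q) = -4/Q
S(s, V) = -1 + V
(-21*(-5*1 + k(5)))*S(4, M(-2)) = (-21*(-5*1 + 5))*(-1 - 4/(-2)) = (-21*(-5 + 5))*(-1 - 4*(-1/2)) = (-21*0)*(-1 + 2) = 0*1 = 0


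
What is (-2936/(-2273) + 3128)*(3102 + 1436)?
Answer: 32278249440/2273 ≈ 1.4201e+7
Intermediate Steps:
(-2936/(-2273) + 3128)*(3102 + 1436) = (-2936*(-1/2273) + 3128)*4538 = (2936/2273 + 3128)*4538 = (7112880/2273)*4538 = 32278249440/2273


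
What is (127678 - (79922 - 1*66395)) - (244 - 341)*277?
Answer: 141020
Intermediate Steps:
(127678 - (79922 - 1*66395)) - (244 - 341)*277 = (127678 - (79922 - 66395)) - (-97)*277 = (127678 - 1*13527) - 1*(-26869) = (127678 - 13527) + 26869 = 114151 + 26869 = 141020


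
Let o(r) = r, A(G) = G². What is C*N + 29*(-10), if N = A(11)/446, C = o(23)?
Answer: -126557/446 ≈ -283.76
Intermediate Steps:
C = 23
N = 121/446 (N = 11²/446 = 121*(1/446) = 121/446 ≈ 0.27130)
C*N + 29*(-10) = 23*(121/446) + 29*(-10) = 2783/446 - 290 = -126557/446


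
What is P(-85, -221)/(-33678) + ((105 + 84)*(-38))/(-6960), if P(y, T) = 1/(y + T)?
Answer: 3083911589/2988585720 ≈ 1.0319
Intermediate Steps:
P(y, T) = 1/(T + y)
P(-85, -221)/(-33678) + ((105 + 84)*(-38))/(-6960) = 1/(-221 - 85*(-33678)) + ((105 + 84)*(-38))/(-6960) = -1/33678/(-306) + (189*(-38))*(-1/6960) = -1/306*(-1/33678) - 7182*(-1/6960) = 1/10305468 + 1197/1160 = 3083911589/2988585720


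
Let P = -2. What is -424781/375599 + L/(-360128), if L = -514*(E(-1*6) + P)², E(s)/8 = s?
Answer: 5886949697/2415423512 ≈ 2.4372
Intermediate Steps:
E(s) = 8*s
L = -1285000 (L = -514*(8*(-1*6) - 2)² = -514*(8*(-6) - 2)² = -514*(-48 - 2)² = -514*(-50)² = -514*2500 = -1285000)
-424781/375599 + L/(-360128) = -424781/375599 - 1285000/(-360128) = -424781*1/375599 - 1285000*(-1/360128) = -60683/53657 + 160625/45016 = 5886949697/2415423512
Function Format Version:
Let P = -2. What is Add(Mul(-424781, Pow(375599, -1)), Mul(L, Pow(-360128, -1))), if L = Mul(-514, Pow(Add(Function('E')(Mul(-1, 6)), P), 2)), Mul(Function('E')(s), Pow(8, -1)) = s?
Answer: Rational(5886949697, 2415423512) ≈ 2.4372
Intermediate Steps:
Function('E')(s) = Mul(8, s)
L = -1285000 (L = Mul(-514, Pow(Add(Mul(8, Mul(-1, 6)), -2), 2)) = Mul(-514, Pow(Add(Mul(8, -6), -2), 2)) = Mul(-514, Pow(Add(-48, -2), 2)) = Mul(-514, Pow(-50, 2)) = Mul(-514, 2500) = -1285000)
Add(Mul(-424781, Pow(375599, -1)), Mul(L, Pow(-360128, -1))) = Add(Mul(-424781, Pow(375599, -1)), Mul(-1285000, Pow(-360128, -1))) = Add(Mul(-424781, Rational(1, 375599)), Mul(-1285000, Rational(-1, 360128))) = Add(Rational(-60683, 53657), Rational(160625, 45016)) = Rational(5886949697, 2415423512)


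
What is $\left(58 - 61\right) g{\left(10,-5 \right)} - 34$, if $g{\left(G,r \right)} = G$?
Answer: $-64$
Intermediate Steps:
$\left(58 - 61\right) g{\left(10,-5 \right)} - 34 = \left(58 - 61\right) 10 - 34 = \left(-3\right) 10 - 34 = -30 - 34 = -64$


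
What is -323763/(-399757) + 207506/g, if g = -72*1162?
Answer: -27932334205/16722634824 ≈ -1.6703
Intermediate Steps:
g = -83664
-323763/(-399757) + 207506/g = -323763/(-399757) + 207506/(-83664) = -323763*(-1/399757) + 207506*(-1/83664) = 323763/399757 - 103753/41832 = -27932334205/16722634824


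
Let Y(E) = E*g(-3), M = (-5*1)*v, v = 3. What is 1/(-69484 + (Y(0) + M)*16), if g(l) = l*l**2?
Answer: -1/69724 ≈ -1.4342e-5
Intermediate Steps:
g(l) = l**3
M = -15 (M = -5*1*3 = -5*3 = -15)
Y(E) = -27*E (Y(E) = E*(-3)**3 = E*(-27) = -27*E)
1/(-69484 + (Y(0) + M)*16) = 1/(-69484 + (-27*0 - 15)*16) = 1/(-69484 + (0 - 15)*16) = 1/(-69484 - 15*16) = 1/(-69484 - 240) = 1/(-69724) = -1/69724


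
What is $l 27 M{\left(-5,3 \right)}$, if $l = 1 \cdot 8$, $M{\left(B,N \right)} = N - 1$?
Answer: $432$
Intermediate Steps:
$M{\left(B,N \right)} = -1 + N$ ($M{\left(B,N \right)} = N - 1 = -1 + N$)
$l = 8$
$l 27 M{\left(-5,3 \right)} = 8 \cdot 27 \left(-1 + 3\right) = 216 \cdot 2 = 432$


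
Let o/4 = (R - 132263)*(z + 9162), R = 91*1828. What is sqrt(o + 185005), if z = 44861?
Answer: 5*sqrt(294627233) ≈ 85824.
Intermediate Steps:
R = 166348
o = 7365495820 (o = 4*((166348 - 132263)*(44861 + 9162)) = 4*(34085*54023) = 4*1841373955 = 7365495820)
sqrt(o + 185005) = sqrt(7365495820 + 185005) = sqrt(7365680825) = 5*sqrt(294627233)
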